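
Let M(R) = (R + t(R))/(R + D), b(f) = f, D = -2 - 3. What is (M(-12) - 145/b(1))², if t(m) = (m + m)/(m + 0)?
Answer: 6027025/289 ≈ 20855.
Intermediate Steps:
D = -5
t(m) = 2 (t(m) = (2*m)/m = 2)
M(R) = (2 + R)/(-5 + R) (M(R) = (R + 2)/(R - 5) = (2 + R)/(-5 + R))
(M(-12) - 145/b(1))² = ((2 - 12)/(-5 - 12) - 145/1)² = (-10/(-17) - 145*1)² = (-1/17*(-10) - 145)² = (10/17 - 145)² = (-2455/17)² = 6027025/289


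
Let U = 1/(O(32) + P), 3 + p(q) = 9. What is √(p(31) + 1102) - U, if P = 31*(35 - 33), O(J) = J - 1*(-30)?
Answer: -1/124 + 2*√277 ≈ 33.279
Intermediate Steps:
O(J) = 30 + J (O(J) = J + 30 = 30 + J)
p(q) = 6 (p(q) = -3 + 9 = 6)
P = 62 (P = 31*2 = 62)
U = 1/124 (U = 1/((30 + 32) + 62) = 1/(62 + 62) = 1/124 ≈ 0.0080645)
√(p(31) + 1102) - U = √(6 + 1102) - 1*1/124 = √1108 - 1/124 = 2*√277 - 1/124 = -1/124 + 2*√277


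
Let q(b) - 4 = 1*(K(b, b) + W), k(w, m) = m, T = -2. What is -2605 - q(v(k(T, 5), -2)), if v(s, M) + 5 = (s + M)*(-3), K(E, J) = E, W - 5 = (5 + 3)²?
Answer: -2664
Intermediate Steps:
W = 69 (W = 5 + (5 + 3)² = 5 + 8² = 5 + 64 = 69)
v(s, M) = -5 - 3*M - 3*s (v(s, M) = -5 + (s + M)*(-3) = -5 + (M + s)*(-3) = -5 + (-3*M - 3*s) = -5 - 3*M - 3*s)
q(b) = 73 + b (q(b) = 4 + 1*(b + 69) = 4 + 1*(69 + b) = 4 + (69 + b) = 73 + b)
-2605 - q(v(k(T, 5), -2)) = -2605 - (73 + (-5 - 3*(-2) - 3*5)) = -2605 - (73 + (-5 + 6 - 15)) = -2605 - (73 - 14) = -2605 - 1*59 = -2605 - 59 = -2664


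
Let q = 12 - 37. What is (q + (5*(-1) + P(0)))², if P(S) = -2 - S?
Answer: 1024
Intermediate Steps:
q = -25
(q + (5*(-1) + P(0)))² = (-25 + (5*(-1) + (-2 - 1*0)))² = (-25 + (-5 + (-2 + 0)))² = (-25 + (-5 - 2))² = (-25 - 7)² = (-32)² = 1024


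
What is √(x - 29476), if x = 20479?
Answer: I*√8997 ≈ 94.853*I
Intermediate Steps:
√(x - 29476) = √(20479 - 29476) = √(-8997) = I*√8997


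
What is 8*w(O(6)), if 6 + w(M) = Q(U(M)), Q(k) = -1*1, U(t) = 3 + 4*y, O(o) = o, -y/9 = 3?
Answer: -56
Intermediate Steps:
y = -27 (y = -9*3 = -27)
U(t) = -105 (U(t) = 3 + 4*(-27) = 3 - 108 = -105)
Q(k) = -1
w(M) = -7 (w(M) = -6 - 1 = -7)
8*w(O(6)) = 8*(-7) = -56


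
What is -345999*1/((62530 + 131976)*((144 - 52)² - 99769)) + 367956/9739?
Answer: 2178223412943247/57652835881290 ≈ 37.782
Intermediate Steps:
-345999*1/((62530 + 131976)*((144 - 52)² - 99769)) + 367956/9739 = -345999*1/(194506*(92² - 99769)) + 367956*(1/9739) = -345999*1/(194506*(8464 - 99769)) + 367956/9739 = -345999/((-91305*194506)) + 367956/9739 = -345999/(-17759370330) + 367956/9739 = -345999*(-1/17759370330) + 367956/9739 = 115333/5919790110 + 367956/9739 = 2178223412943247/57652835881290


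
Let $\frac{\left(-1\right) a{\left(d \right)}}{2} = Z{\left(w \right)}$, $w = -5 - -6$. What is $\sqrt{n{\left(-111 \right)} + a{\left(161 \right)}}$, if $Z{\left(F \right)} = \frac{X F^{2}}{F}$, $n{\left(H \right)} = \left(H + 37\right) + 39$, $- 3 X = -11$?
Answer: $\frac{i \sqrt{381}}{3} \approx 6.5064 i$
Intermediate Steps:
$X = \frac{11}{3}$ ($X = \left(- \frac{1}{3}\right) \left(-11\right) = \frac{11}{3} \approx 3.6667$)
$n{\left(H \right)} = 76 + H$ ($n{\left(H \right)} = \left(37 + H\right) + 39 = 76 + H$)
$w = 1$ ($w = -5 + 6 = 1$)
$Z{\left(F \right)} = \frac{11 F}{3}$ ($Z{\left(F \right)} = \frac{\frac{11}{3} F^{2}}{F} = \frac{11 F}{3}$)
$a{\left(d \right)} = - \frac{22}{3}$ ($a{\left(d \right)} = - 2 \cdot \frac{11}{3} \cdot 1 = \left(-2\right) \frac{11}{3} = - \frac{22}{3}$)
$\sqrt{n{\left(-111 \right)} + a{\left(161 \right)}} = \sqrt{\left(76 - 111\right) - \frac{22}{3}} = \sqrt{-35 - \frac{22}{3}} = \sqrt{- \frac{127}{3}} = \frac{i \sqrt{381}}{3}$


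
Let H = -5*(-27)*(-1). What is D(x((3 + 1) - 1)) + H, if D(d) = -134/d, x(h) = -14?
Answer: -878/7 ≈ -125.43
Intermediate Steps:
H = -135 (H = 135*(-1) = -135)
D(x((3 + 1) - 1)) + H = -134/(-14) - 135 = -134*(-1/14) - 135 = 67/7 - 135 = -878/7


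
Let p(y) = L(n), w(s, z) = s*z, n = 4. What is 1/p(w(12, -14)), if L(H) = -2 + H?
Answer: 1/2 ≈ 0.50000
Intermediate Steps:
p(y) = 2 (p(y) = -2 + 4 = 2)
1/p(w(12, -14)) = 1/2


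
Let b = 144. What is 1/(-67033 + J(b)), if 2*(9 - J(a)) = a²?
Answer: -1/77392 ≈ -1.2921e-5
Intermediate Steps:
J(a) = 9 - a²/2
1/(-67033 + J(b)) = 1/(-67033 + (9 - ½*144²)) = 1/(-67033 + (9 - ½*20736)) = 1/(-67033 + (9 - 10368)) = 1/(-67033 - 10359) = 1/(-77392) = -1/77392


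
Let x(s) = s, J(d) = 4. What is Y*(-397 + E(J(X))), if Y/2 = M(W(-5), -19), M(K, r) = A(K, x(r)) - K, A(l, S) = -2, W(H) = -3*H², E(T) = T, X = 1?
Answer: -57378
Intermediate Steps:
M(K, r) = -2 - K
Y = 146 (Y = 2*(-2 - (-3)*(-5)²) = 2*(-2 - (-3)*25) = 2*(-2 - 1*(-75)) = 2*(-2 + 75) = 2*73 = 146)
Y*(-397 + E(J(X))) = 146*(-397 + 4) = 146*(-393) = -57378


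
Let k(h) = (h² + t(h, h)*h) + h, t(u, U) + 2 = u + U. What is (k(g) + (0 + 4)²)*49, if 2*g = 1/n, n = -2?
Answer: 12887/16 ≈ 805.44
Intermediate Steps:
g = -¼ (g = (½)/(-2) = (½)*(-½) = -¼ ≈ -0.25000)
t(u, U) = -2 + U + u (t(u, U) = -2 + (u + U) = -2 + (U + u) = -2 + U + u)
k(h) = h + h² + h*(-2 + 2*h) (k(h) = (h² + (-2 + h + h)*h) + h = (h² + (-2 + 2*h)*h) + h = (h² + h*(-2 + 2*h)) + h = h + h² + h*(-2 + 2*h))
(k(g) + (0 + 4)²)*49 = (-(-1 + 3*(-¼))/4 + (0 + 4)²)*49 = (-(-1 - ¾)/4 + 4²)*49 = (-¼*(-7/4) + 16)*49 = (7/16 + 16)*49 = (263/16)*49 = 12887/16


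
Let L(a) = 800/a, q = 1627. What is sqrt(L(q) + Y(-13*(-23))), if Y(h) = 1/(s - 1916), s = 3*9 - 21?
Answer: 3*sqrt(527034549290)/3107570 ≈ 0.70084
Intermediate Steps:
s = 6 (s = 27 - 21 = 6)
Y(h) = -1/1910 (Y(h) = 1/(6 - 1916) = 1/(-1910) = -1/1910)
sqrt(L(q) + Y(-13*(-23))) = sqrt(800/1627 - 1/1910) = sqrt(1526373/3107570) = 3*sqrt(527034549290)/3107570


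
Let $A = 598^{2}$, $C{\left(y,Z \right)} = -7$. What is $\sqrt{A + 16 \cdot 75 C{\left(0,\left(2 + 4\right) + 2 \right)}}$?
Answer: $2 \sqrt{87301} \approx 590.93$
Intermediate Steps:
$A = 357604$
$\sqrt{A + 16 \cdot 75 C{\left(0,\left(2 + 4\right) + 2 \right)}} = \sqrt{357604 + 16 \cdot 75 \left(-7\right)} = \sqrt{357604 + 1200 \left(-7\right)} = \sqrt{357604 - 8400} = \sqrt{349204} = 2 \sqrt{87301}$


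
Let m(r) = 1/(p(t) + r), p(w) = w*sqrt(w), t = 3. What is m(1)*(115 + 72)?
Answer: -187/26 + 561*sqrt(3)/26 ≈ 30.180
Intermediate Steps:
p(w) = w**(3/2)
m(r) = 1/(r + 3*sqrt(3)) (m(r) = 1/(3**(3/2) + r) = 1/(3*sqrt(3) + r) = 1/(r + 3*sqrt(3)))
m(1)*(115 + 72) = (115 + 72)/(1 + 3*sqrt(3)) = 187/(1 + 3*sqrt(3))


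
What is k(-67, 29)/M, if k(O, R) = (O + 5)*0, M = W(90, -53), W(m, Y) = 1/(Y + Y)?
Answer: 0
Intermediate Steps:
W(m, Y) = 1/(2*Y)
M = -1/106 (M = (1/2)/(-53) = (1/2)*(-1/53) = -1/106 ≈ -0.0094340)
k(O, R) = 0 (k(O, R) = (5 + O)*0 = 0)
k(-67, 29)/M = 0/(-1/106) = 0*(-106) = 0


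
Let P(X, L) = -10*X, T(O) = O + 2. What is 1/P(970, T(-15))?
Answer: -1/9700 ≈ -0.00010309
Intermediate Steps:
T(O) = 2 + O
1/P(970, T(-15)) = 1/(-10*970) = 1/(-9700) = -1/9700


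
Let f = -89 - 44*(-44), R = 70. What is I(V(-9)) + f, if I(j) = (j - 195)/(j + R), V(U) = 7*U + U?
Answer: 3961/2 ≈ 1980.5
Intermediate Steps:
V(U) = 8*U
I(j) = (-195 + j)/(70 + j) (I(j) = (j - 195)/(j + 70) = (-195 + j)/(70 + j))
f = 1847 (f = -89 + 1936 = 1847)
I(V(-9)) + f = (-195 + 8*(-9))/(70 + 8*(-9)) + 1847 = (-195 - 72)/(70 - 72) + 1847 = -267/(-2) + 1847 = -½*(-267) + 1847 = 267/2 + 1847 = 3961/2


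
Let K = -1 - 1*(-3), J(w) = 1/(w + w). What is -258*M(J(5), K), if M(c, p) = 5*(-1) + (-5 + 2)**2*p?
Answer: -3354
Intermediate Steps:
J(w) = 1/(2*w)
K = 2 (K = -1 + 3 = 2)
M(c, p) = -5 + 9*p (M(c, p) = -5 + (-3)**2*p = -5 + 9*p)
-258*M(J(5), K) = -258*(-5 + 9*2) = -258*(-5 + 18) = -258*13 = -3354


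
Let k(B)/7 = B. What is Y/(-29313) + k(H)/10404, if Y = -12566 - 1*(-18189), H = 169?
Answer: -2647157/33885828 ≈ -0.078120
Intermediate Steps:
k(B) = 7*B
Y = 5623 (Y = -12566 + 18189 = 5623)
Y/(-29313) + k(H)/10404 = 5623/(-29313) + (7*169)/10404 = 5623*(-1/29313) + 1183*(1/10404) = -5623/29313 + 1183/10404 = -2647157/33885828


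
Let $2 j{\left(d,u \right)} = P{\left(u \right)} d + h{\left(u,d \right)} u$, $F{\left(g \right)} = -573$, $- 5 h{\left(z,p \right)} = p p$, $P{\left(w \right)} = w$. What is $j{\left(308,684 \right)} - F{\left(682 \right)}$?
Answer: $- \frac{31913943}{5} \approx -6.3828 \cdot 10^{6}$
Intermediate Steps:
$h{\left(z,p \right)} = - \frac{p^{2}}{5}$ ($h{\left(z,p \right)} = - \frac{p p}{5} = - \frac{p^{2}}{5}$)
$j{\left(d,u \right)} = \frac{d u}{2} - \frac{u d^{2}}{10}$ ($j{\left(d,u \right)} = \frac{u d + - \frac{d^{2}}{5} u}{2} = \frac{d u - \frac{u d^{2}}{5}}{2} = \frac{d u}{2} - \frac{u d^{2}}{10}$)
$j{\left(308,684 \right)} - F{\left(682 \right)} = \frac{1}{10} \cdot 308 \cdot 684 \left(5 - 308\right) - -573 = \frac{1}{10} \cdot 308 \cdot 684 \left(5 - 308\right) + 573 = \frac{1}{10} \cdot 308 \cdot 684 \left(-303\right) + 573 = - \frac{31916808}{5} + 573 = - \frac{31913943}{5}$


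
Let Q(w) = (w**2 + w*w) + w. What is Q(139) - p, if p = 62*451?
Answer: 10819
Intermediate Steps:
p = 27962
Q(w) = w + 2*w**2 (Q(w) = (w**2 + w**2) + w = 2*w**2 + w = w + 2*w**2)
Q(139) - p = 139*(1 + 2*139) - 1*27962 = 139*(1 + 278) - 27962 = 139*279 - 27962 = 38781 - 27962 = 10819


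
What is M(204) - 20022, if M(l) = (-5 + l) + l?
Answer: -19619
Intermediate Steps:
M(l) = -5 + 2*l
M(204) - 20022 = (-5 + 2*204) - 20022 = (-5 + 408) - 20022 = 403 - 20022 = -19619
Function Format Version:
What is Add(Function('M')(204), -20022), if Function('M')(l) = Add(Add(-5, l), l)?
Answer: -19619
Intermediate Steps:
Function('M')(l) = Add(-5, Mul(2, l))
Add(Function('M')(204), -20022) = Add(Add(-5, Mul(2, 204)), -20022) = Add(Add(-5, 408), -20022) = Add(403, -20022) = -19619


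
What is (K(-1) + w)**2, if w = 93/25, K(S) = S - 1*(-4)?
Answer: 28224/625 ≈ 45.158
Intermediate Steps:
K(S) = 4 + S (K(S) = S + 4 = 4 + S)
w = 93/25 (w = 93*(1/25) = 93/25 ≈ 3.7200)
(K(-1) + w)**2 = ((4 - 1) + 93/25)**2 = (3 + 93/25)**2 = (168/25)**2 = 28224/625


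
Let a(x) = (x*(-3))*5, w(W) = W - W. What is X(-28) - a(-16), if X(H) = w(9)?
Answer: -240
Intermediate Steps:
w(W) = 0
a(x) = -15*x (a(x) = -3*x*5 = -15*x)
X(H) = 0
X(-28) - a(-16) = 0 - (-15)*(-16) = 0 - 1*240 = 0 - 240 = -240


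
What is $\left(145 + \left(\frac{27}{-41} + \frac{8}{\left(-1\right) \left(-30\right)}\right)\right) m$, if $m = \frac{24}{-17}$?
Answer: $- \frac{711472}{3485} \approx -204.15$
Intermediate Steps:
$m = - \frac{24}{17}$ ($m = 24 \left(- \frac{1}{17}\right) = - \frac{24}{17} \approx -1.4118$)
$\left(145 + \left(\frac{27}{-41} + \frac{8}{\left(-1\right) \left(-30\right)}\right)\right) m = \left(145 + \left(\frac{27}{-41} + \frac{8}{\left(-1\right) \left(-30\right)}\right)\right) \left(- \frac{24}{17}\right) = \left(145 + \left(27 \left(- \frac{1}{41}\right) + \frac{8}{30}\right)\right) \left(- \frac{24}{17}\right) = \left(145 + \left(- \frac{27}{41} + 8 \cdot \frac{1}{30}\right)\right) \left(- \frac{24}{17}\right) = \left(145 + \left(- \frac{27}{41} + \frac{4}{15}\right)\right) \left(- \frac{24}{17}\right) = \left(145 - \frac{241}{615}\right) \left(- \frac{24}{17}\right) = \frac{88934}{615} \left(- \frac{24}{17}\right) = - \frac{711472}{3485}$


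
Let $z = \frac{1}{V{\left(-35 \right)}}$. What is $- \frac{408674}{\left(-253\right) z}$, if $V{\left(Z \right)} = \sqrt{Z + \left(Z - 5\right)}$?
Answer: $\frac{2043370 i \sqrt{3}}{253} \approx 13989.0 i$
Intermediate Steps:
$V{\left(Z \right)} = \sqrt{-5 + 2 Z}$ ($V{\left(Z \right)} = \sqrt{Z + \left(-5 + Z\right)} = \sqrt{-5 + 2 Z}$)
$z = - \frac{i \sqrt{3}}{15}$ ($z = \frac{1}{\sqrt{-5 + 2 \left(-35\right)}} = \frac{1}{\sqrt{-5 - 70}} = \frac{1}{\sqrt{-75}} = \frac{1}{5 i \sqrt{3}} = - \frac{i \sqrt{3}}{15} \approx - 0.11547 i$)
$- \frac{408674}{\left(-253\right) z} = - \frac{408674}{\left(-253\right) \left(- \frac{i \sqrt{3}}{15}\right)} = - \frac{408674}{\frac{253}{15} i \sqrt{3}} = - 408674 \left(- \frac{5 i \sqrt{3}}{253}\right) = \frac{2043370 i \sqrt{3}}{253}$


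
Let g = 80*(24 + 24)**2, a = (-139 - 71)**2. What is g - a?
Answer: 140220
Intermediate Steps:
a = 44100 (a = (-210)**2 = 44100)
g = 184320 (g = 80*48**2 = 80*2304 = 184320)
g - a = 184320 - 1*44100 = 184320 - 44100 = 140220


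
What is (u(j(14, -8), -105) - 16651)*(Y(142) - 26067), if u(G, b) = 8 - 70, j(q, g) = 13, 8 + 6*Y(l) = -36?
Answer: 435780333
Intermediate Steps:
Y(l) = -22/3 (Y(l) = -4/3 + (1/6)*(-36) = -4/3 - 6 = -22/3)
u(G, b) = -62
(u(j(14, -8), -105) - 16651)*(Y(142) - 26067) = (-62 - 16651)*(-22/3 - 26067) = -16713*(-78223/3) = 435780333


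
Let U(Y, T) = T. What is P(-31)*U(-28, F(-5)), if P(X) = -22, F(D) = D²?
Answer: -550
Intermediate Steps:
P(-31)*U(-28, F(-5)) = -22*(-5)² = -22*25 = -550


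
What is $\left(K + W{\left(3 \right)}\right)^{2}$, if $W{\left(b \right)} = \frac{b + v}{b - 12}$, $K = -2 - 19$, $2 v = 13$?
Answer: $\frac{157609}{324} \approx 486.45$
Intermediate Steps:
$v = \frac{13}{2}$ ($v = \frac{1}{2} \cdot 13 = \frac{13}{2} \approx 6.5$)
$K = -21$ ($K = -2 - 19 = -21$)
$W{\left(b \right)} = \frac{\frac{13}{2} + b}{-12 + b}$ ($W{\left(b \right)} = \frac{b + \frac{13}{2}}{b - 12} = \frac{\frac{13}{2} + b}{-12 + b}$)
$\left(K + W{\left(3 \right)}\right)^{2} = \left(-21 + \frac{\frac{13}{2} + 3}{-12 + 3}\right)^{2} = \left(-21 + \frac{1}{-9} \cdot \frac{19}{2}\right)^{2} = \left(-21 - \frac{19}{18}\right)^{2} = \left(- \frac{397}{18}\right)^{2} = \frac{157609}{324}$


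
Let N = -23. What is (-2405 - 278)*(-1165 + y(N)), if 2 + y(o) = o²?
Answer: 1711754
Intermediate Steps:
y(o) = -2 + o²
(-2405 - 278)*(-1165 + y(N)) = (-2405 - 278)*(-1165 + (-2 + (-23)²)) = -2683*(-1165 + (-2 + 529)) = -2683*(-1165 + 527) = -2683*(-638) = 1711754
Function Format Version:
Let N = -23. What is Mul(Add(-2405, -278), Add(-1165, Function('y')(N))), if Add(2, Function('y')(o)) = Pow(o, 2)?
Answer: 1711754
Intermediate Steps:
Function('y')(o) = Add(-2, Pow(o, 2))
Mul(Add(-2405, -278), Add(-1165, Function('y')(N))) = Mul(Add(-2405, -278), Add(-1165, Add(-2, Pow(-23, 2)))) = Mul(-2683, Add(-1165, Add(-2, 529))) = Mul(-2683, Add(-1165, 527)) = Mul(-2683, -638) = 1711754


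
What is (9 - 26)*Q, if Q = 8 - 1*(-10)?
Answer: -306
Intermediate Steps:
Q = 18 (Q = 8 + 10 = 18)
(9 - 26)*Q = (9 - 26)*18 = -17*18 = -306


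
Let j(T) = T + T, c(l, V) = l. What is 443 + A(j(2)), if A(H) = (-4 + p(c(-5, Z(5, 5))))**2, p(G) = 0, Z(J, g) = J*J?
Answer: 459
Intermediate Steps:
Z(J, g) = J**2
j(T) = 2*T
A(H) = 16 (A(H) = (-4 + 0)**2 = (-4)**2 = 16)
443 + A(j(2)) = 443 + 16 = 459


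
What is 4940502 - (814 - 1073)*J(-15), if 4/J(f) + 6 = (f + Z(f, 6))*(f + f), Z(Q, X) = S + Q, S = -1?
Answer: 163036603/33 ≈ 4.9405e+6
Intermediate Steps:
Z(Q, X) = -1 + Q
J(f) = 4/(-6 + 2*f*(-1 + 2*f)) (J(f) = 4/(-6 + (f + (-1 + f))*(f + f)) = 4/(-6 + (-1 + 2*f)*(2*f)) = 4/(-6 + 2*f*(-1 + 2*f)))
4940502 - (814 - 1073)*J(-15) = 4940502 - (814 - 1073)*2/(-3 - 1*(-15) + 2*(-15)²) = 4940502 - (-259)*2/(-3 + 15 + 2*225) = 4940502 - (-259)*2/(-3 + 15 + 450) = 4940502 - (-259)*2/462 = 4940502 - (-259)*2*(1/462) = 4940502 - (-259)/231 = 4940502 - 1*(-37/33) = 4940502 + 37/33 = 163036603/33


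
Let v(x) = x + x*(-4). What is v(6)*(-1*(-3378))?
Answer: -60804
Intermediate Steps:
v(x) = -3*x (v(x) = x - 4*x = -3*x)
v(6)*(-1*(-3378)) = (-3*6)*(-1*(-3378)) = -18*3378 = -60804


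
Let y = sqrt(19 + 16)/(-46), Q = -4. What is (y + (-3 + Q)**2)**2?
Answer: (-2254 + sqrt(35))**2/2116 ≈ 2388.4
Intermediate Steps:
y = -sqrt(35)/46 (y = sqrt(35)*(-1/46) = -sqrt(35)/46 ≈ -0.12861)
(y + (-3 + Q)**2)**2 = (-sqrt(35)/46 + (-3 - 4)**2)**2 = (-sqrt(35)/46 + (-7)**2)**2 = (-sqrt(35)/46 + 49)**2 = (49 - sqrt(35)/46)**2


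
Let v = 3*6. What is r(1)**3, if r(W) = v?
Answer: 5832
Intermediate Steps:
v = 18
r(W) = 18
r(1)**3 = 18**3 = 5832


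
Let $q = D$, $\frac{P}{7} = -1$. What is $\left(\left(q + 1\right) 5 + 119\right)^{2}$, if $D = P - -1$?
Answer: $8836$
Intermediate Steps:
$P = -7$ ($P = 7 \left(-1\right) = -7$)
$D = -6$ ($D = -7 - -1 = -7 + 1 = -6$)
$q = -6$
$\left(\left(q + 1\right) 5 + 119\right)^{2} = \left(\left(-6 + 1\right) 5 + 119\right)^{2} = \left(\left(-5\right) 5 + 119\right)^{2} = \left(-25 + 119\right)^{2} = 94^{2} = 8836$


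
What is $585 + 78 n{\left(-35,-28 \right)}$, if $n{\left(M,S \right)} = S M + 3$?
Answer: $77259$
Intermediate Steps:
$n{\left(M,S \right)} = 3 + M S$ ($n{\left(M,S \right)} = M S + 3 = 3 + M S$)
$585 + 78 n{\left(-35,-28 \right)} = 585 + 78 \left(3 - -980\right) = 585 + 78 \left(3 + 980\right) = 585 + 78 \cdot 983 = 585 + 76674 = 77259$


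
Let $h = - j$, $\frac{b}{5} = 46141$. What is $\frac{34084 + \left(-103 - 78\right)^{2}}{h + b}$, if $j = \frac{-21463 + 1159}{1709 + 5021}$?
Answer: $\frac{224933425}{776332477} \approx 0.28974$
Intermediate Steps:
$b = 230705$ ($b = 5 \cdot 46141 = 230705$)
$j = - \frac{10152}{3365}$ ($j = - \frac{20304}{6730} = \left(-20304\right) \frac{1}{6730} = - \frac{10152}{3365} \approx -3.0169$)
$h = \frac{10152}{3365}$ ($h = \left(-1\right) \left(- \frac{10152}{3365}\right) = \frac{10152}{3365} \approx 3.0169$)
$\frac{34084 + \left(-103 - 78\right)^{2}}{h + b} = \frac{34084 + \left(-103 - 78\right)^{2}}{\frac{10152}{3365} + 230705} = \frac{34084 + \left(-181\right)^{2}}{\frac{776332477}{3365}} = \left(34084 + 32761\right) \frac{3365}{776332477} = 66845 \cdot \frac{3365}{776332477} = \frac{224933425}{776332477}$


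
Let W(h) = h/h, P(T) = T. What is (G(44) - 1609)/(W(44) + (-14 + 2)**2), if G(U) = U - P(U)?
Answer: -1609/145 ≈ -11.097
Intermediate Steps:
W(h) = 1
G(U) = 0 (G(U) = U - U = 0)
(G(44) - 1609)/(W(44) + (-14 + 2)**2) = (0 - 1609)/(1 + (-14 + 2)**2) = -1609/(1 + (-12)**2) = -1609/(1 + 144) = -1609/145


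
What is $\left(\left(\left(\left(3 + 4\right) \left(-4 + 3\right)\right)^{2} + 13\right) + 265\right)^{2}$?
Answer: $106929$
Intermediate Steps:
$\left(\left(\left(\left(3 + 4\right) \left(-4 + 3\right)\right)^{2} + 13\right) + 265\right)^{2} = \left(\left(\left(7 \left(-1\right)\right)^{2} + 13\right) + 265\right)^{2} = \left(\left(\left(-7\right)^{2} + 13\right) + 265\right)^{2} = \left(\left(49 + 13\right) + 265\right)^{2} = \left(62 + 265\right)^{2} = 327^{2} = 106929$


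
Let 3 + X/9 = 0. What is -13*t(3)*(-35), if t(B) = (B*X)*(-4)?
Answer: 147420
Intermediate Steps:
X = -27 (X = -27 + 9*0 = -27 + 0 = -27)
t(B) = 108*B (t(B) = (B*(-27))*(-4) = -27*B*(-4) = 108*B)
-13*t(3)*(-35) = -1404*3*(-35) = -13*324*(-35) = -4212*(-35) = 147420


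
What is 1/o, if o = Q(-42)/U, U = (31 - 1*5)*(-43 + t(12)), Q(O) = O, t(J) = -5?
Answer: 208/7 ≈ 29.714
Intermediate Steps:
U = -1248 (U = (31 - 1*5)*(-43 - 5) = (31 - 5)*(-48) = 26*(-48) = -1248)
o = 7/208 (o = -42/(-1248) = -42*(-1/1248) = 7/208 ≈ 0.033654)
1/o = 1/(7/208) = 208/7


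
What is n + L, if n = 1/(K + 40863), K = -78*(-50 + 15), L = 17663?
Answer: 769983160/43593 ≈ 17663.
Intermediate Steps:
K = 2730 (K = -78*(-35) = 2730)
n = 1/43593 (n = 1/(2730 + 40863) = 1/43593 ≈ 2.2939e-5)
n + L = 1/43593 + 17663 = 769983160/43593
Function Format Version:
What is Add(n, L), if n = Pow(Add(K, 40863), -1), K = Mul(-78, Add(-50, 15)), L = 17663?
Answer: Rational(769983160, 43593) ≈ 17663.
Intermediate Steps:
K = 2730 (K = Mul(-78, -35) = 2730)
n = Rational(1, 43593) (n = Pow(Add(2730, 40863), -1) = Pow(43593, -1) = Rational(1, 43593) ≈ 2.2939e-5)
Add(n, L) = Add(Rational(1, 43593), 17663) = Rational(769983160, 43593)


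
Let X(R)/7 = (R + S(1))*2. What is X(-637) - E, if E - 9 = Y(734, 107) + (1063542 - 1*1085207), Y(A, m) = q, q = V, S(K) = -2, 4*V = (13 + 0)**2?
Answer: 50671/4 ≈ 12668.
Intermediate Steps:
V = 169/4 (V = (13 + 0)**2/4 = (1/4)*13**2 = (1/4)*169 = 169/4 ≈ 42.250)
q = 169/4 ≈ 42.250
Y(A, m) = 169/4
E = -86455/4 (E = 9 + (169/4 + (1063542 - 1*1085207)) = 9 + (169/4 + (1063542 - 1085207)) = 9 + (169/4 - 21665) = 9 - 86491/4 = -86455/4 ≈ -21614.)
X(R) = -28 + 14*R (X(R) = 7*((R - 2)*2) = 7*((-2 + R)*2) = 7*(-4 + 2*R) = -28 + 14*R)
X(-637) - E = (-28 + 14*(-637)) - 1*(-86455/4) = (-28 - 8918) + 86455/4 = -8946 + 86455/4 = 50671/4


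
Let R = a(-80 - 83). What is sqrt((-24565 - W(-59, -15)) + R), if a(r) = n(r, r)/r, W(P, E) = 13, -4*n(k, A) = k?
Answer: I*sqrt(98313)/2 ≈ 156.77*I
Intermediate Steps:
n(k, A) = -k/4
a(r) = -1/4 (a(r) = (-r/4)/r = -1/4)
R = -1/4 ≈ -0.25000
sqrt((-24565 - W(-59, -15)) + R) = sqrt((-24565 - 1*13) - 1/4) = sqrt((-24565 - 13) - 1/4) = sqrt(-24578 - 1/4) = sqrt(-98313/4) = I*sqrt(98313)/2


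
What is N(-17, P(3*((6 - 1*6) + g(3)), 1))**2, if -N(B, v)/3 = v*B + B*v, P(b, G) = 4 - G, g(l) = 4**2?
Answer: 93636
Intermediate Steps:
g(l) = 16
N(B, v) = -6*B*v (N(B, v) = -3*(v*B + B*v) = -3*(B*v + B*v) = -6*B*v)
N(-17, P(3*((6 - 1*6) + g(3)), 1))**2 = (-6*(-17)*(4 - 1*1))**2 = (-6*(-17)*(4 - 1))**2 = (-6*(-17)*3)**2 = 306**2 = 93636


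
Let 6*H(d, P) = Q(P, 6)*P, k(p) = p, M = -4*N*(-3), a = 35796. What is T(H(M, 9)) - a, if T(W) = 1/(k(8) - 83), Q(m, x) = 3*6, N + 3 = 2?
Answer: -2684701/75 ≈ -35796.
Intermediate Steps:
N = -1 (N = -3 + 2 = -1)
Q(m, x) = 18
M = -12 (M = -4*(-1)*(-3) = 4*(-3) = -12)
H(d, P) = 3*P (H(d, P) = (18*P)/6 = 3*P)
T(W) = -1/75 (T(W) = 1/(8 - 83) = 1/(-75) = -1/75)
T(H(M, 9)) - a = -1/75 - 1*35796 = -1/75 - 35796 = -2684701/75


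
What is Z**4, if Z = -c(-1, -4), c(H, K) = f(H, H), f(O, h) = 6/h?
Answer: 1296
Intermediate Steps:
c(H, K) = 6/H
Z = 6 (Z = -6/(-1) = -6*(-1) = -1*(-6) = 6)
Z**4 = 6**4 = 1296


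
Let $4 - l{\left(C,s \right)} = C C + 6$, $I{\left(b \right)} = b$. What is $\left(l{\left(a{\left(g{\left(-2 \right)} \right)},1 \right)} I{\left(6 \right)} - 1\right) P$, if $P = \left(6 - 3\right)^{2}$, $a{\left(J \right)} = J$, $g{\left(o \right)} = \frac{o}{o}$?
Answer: $-171$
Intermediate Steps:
$g{\left(o \right)} = 1$
$l{\left(C,s \right)} = -2 - C^{2}$ ($l{\left(C,s \right)} = 4 - \left(C C + 6\right) = 4 - \left(C^{2} + 6\right) = 4 - \left(6 + C^{2}\right) = -2 - C^{2}$)
$P = 9$ ($P = 3^{2} = 9$)
$\left(l{\left(a{\left(g{\left(-2 \right)} \right)},1 \right)} I{\left(6 \right)} - 1\right) P = \left(\left(-2 - 1^{2}\right) 6 - 1\right) 9 = \left(\left(-2 - 1\right) 6 - 1\right) 9 = \left(\left(-3\right) 6 - 1\right) 9 = \left(-18 - 1\right) 9 = \left(-19\right) 9 = -171$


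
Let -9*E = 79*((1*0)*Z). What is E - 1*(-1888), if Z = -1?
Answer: 1888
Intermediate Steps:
E = 0 (E = -79*(1*0)*(-1)/9 = -79*0*(-1)/9 = -79*0/9 = -⅑*0 = 0)
E - 1*(-1888) = 0 - 1*(-1888) = 0 + 1888 = 1888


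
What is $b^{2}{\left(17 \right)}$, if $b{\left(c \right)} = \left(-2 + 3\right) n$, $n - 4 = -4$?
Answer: $0$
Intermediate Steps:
$n = 0$ ($n = 4 - 4 = 0$)
$b{\left(c \right)} = 0$ ($b{\left(c \right)} = \left(-2 + 3\right) 0 = 1 \cdot 0 = 0$)
$b^{2}{\left(17 \right)} = 0^{2} = 0$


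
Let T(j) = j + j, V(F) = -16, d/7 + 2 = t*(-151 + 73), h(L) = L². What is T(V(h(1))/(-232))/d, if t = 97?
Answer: -1/384076 ≈ -2.6037e-6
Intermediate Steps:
d = -52976 (d = -14 + 7*(97*(-151 + 73)) = -14 + 7*(97*(-78)) = -14 + 7*(-7566) = -14 - 52962 = -52976)
T(j) = 2*j
T(V(h(1))/(-232))/d = (2*(-16/(-232)))/(-52976) = (2*(-16*(-1/232)))*(-1/52976) = (2*(2/29))*(-1/52976) = (4/29)*(-1/52976) = -1/384076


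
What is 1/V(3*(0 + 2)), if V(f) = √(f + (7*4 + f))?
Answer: √10/20 ≈ 0.15811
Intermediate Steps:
V(f) = √(28 + 2*f) (V(f) = √(f + (28 + f)) = √(28 + 2*f))
1/V(3*(0 + 2)) = 1/(√(28 + 2*(3*(0 + 2)))) = 1/(√(28 + 2*(3*2))) = 1/(√(28 + 2*6)) = 1/(√(28 + 12)) = 1/(√40) = 1/(2*√10) = √10/20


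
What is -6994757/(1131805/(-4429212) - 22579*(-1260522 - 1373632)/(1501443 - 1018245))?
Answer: -831671314591210324/14635208911538489 ≈ -56.827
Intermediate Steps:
-6994757/(1131805/(-4429212) - 22579*(-1260522 - 1373632)/(1501443 - 1018245)) = -6994757/(1131805*(-1/4429212) - 22579/(483198/(-2634154))) = -6994757/(-1131805/4429212 - 22579/(483198*(-1/2634154))) = -6994757/(-1131805/4429212 - 22579/(-241599/1317077)) = -6994757/(-1131805/4429212 - 22579*(-1317077/241599)) = -6994757/(-1131805/4429212 + 29738281583/241599) = -6994757/14635208911538489/118899243332 = -6994757*118899243332/14635208911538489 = -831671314591210324/14635208911538489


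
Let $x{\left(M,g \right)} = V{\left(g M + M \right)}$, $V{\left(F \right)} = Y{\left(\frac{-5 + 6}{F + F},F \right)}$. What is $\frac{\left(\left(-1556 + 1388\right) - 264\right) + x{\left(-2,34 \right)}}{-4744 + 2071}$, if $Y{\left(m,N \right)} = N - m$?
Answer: $\frac{6389}{34020} \approx 0.1878$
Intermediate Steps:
$V{\left(F \right)} = F - \frac{1}{2 F}$ ($V{\left(F \right)} = F - \frac{-5 + 6}{F + F} = F - 1 \frac{1}{2 F} = F - \frac{1}{2 F}$)
$x{\left(M,g \right)} = M - \frac{1}{2 \left(M + M g\right)} + M g$ ($x{\left(M,g \right)} = \left(g M + M\right) - \frac{1}{2 \left(g M + M\right)} = \left(M g + M\right) - \frac{1}{2 \left(M g + M\right)} = \left(M + M g\right) - \frac{1}{2 \left(M + M g\right)} = M - \frac{1}{2 \left(M + M g\right)} + M g$)
$\frac{\left(\left(-1556 + 1388\right) - 264\right) + x{\left(-2,34 \right)}}{-4744 + 2071} = \frac{\left(\left(-1556 + 1388\right) - 264\right) + \frac{- \frac{1}{2} + \left(-2\right)^{2} \left(1 + 34\right)^{2}}{\left(-2\right) \left(1 + 34\right)}}{-4744 + 2071} = \frac{\left(-168 - 264\right) - \frac{- \frac{1}{2} + 4 \cdot 35^{2}}{2 \cdot 35}}{-2673} = \left(-432 - \frac{- \frac{1}{2} + 4 \cdot 1225}{70}\right) \left(- \frac{1}{2673}\right) = \left(-432 - \frac{- \frac{1}{2} + 4900}{70}\right) \left(- \frac{1}{2673}\right) = \left(-432 - \frac{1}{70} \cdot \frac{9799}{2}\right) \left(- \frac{1}{2673}\right) = \left(-432 - \frac{9799}{140}\right) \left(- \frac{1}{2673}\right) = \left(- \frac{70279}{140}\right) \left(- \frac{1}{2673}\right) = \frac{6389}{34020}$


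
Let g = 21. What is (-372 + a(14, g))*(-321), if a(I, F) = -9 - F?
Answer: 129042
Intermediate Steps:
(-372 + a(14, g))*(-321) = (-372 + (-9 - 1*21))*(-321) = (-372 + (-9 - 21))*(-321) = (-372 - 30)*(-321) = -402*(-321) = 129042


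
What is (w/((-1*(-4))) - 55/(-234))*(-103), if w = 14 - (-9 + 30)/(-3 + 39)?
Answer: -692057/1872 ≈ -369.69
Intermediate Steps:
w = 161/12 (w = 14 - 21/36 = 14 - 1*7/12 = 14 - 7/12 = 161/12 ≈ 13.417)
(w/((-1*(-4))) - 55/(-234))*(-103) = (161/(12*((-1*(-4)))) - 55/(-234))*(-103) = ((161/12)/4 - 55*(-1/234))*(-103) = ((161/12)*(1/4) + 55/234)*(-103) = (161/48 + 55/234)*(-103) = (6719/1872)*(-103) = -692057/1872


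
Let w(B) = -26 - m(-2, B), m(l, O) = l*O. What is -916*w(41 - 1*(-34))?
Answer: -113584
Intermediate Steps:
m(l, O) = O*l
w(B) = -26 + 2*B (w(B) = -26 - B*(-2) = -26 - (-2)*B = -26 + 2*B)
-916*w(41 - 1*(-34)) = -916*(-26 + 2*(41 - 1*(-34))) = -916*(-26 + 2*(41 + 34)) = -916*(-26 + 2*75) = -916*(-26 + 150) = -916*124 = -113584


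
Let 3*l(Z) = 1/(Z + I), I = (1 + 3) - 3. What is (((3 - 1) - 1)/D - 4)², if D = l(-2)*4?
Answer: 361/16 ≈ 22.563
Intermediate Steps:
I = 1 (I = 4 - 3 = 1)
l(Z) = 1/(3*(1 + Z)) (l(Z) = 1/(3*(Z + 1)) = 1/(3*(1 + Z)))
D = -4/3 (D = (1/(3*(1 - 2)))*4 = ((⅓)/(-1))*4 = ((⅓)*(-1))*4 = -⅓*4 = -4/3 ≈ -1.3333)
(((3 - 1) - 1)/D - 4)² = (((3 - 1) - 1)/(-4/3) - 4)² = ((2 - 1)*(-¾) - 4)² = (1*(-¾) - 4)² = (-¾ - 4)² = (-19/4)² = 361/16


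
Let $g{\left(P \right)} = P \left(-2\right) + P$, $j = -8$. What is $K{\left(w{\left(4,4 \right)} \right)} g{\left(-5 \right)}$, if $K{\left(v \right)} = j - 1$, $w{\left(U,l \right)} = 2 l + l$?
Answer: $-45$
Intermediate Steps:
$w{\left(U,l \right)} = 3 l$
$g{\left(P \right)} = - P$ ($g{\left(P \right)} = - 2 P + P = - P$)
$K{\left(v \right)} = -9$ ($K{\left(v \right)} = -8 - 1 = -9$)
$K{\left(w{\left(4,4 \right)} \right)} g{\left(-5 \right)} = - 9 \left(\left(-1\right) \left(-5\right)\right) = \left(-9\right) 5 = -45$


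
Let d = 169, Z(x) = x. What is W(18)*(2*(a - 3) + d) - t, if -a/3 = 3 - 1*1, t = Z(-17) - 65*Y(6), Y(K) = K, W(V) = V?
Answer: 3125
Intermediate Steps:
t = -407 (t = -17 - 65*6 = -17 - 390 = -407)
a = -6 (a = -3*(3 - 1*1) = -3*(3 - 1) = -3*2 = -6)
W(18)*(2*(a - 3) + d) - t = 18*(2*(-6 - 3) + 169) - 1*(-407) = 18*(2*(-9) + 169) + 407 = 18*(-18 + 169) + 407 = 18*151 + 407 = 2718 + 407 = 3125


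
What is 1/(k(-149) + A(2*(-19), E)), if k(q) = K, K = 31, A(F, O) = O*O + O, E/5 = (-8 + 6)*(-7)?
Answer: 1/5001 ≈ 0.00019996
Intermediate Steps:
E = 70 (E = 5*((-8 + 6)*(-7)) = 5*(-2*(-7)) = 5*14 = 70)
A(F, O) = O + O**2 (A(F, O) = O**2 + O = O + O**2)
k(q) = 31
1/(k(-149) + A(2*(-19), E)) = 1/(31 + 70*(1 + 70)) = 1/(31 + 70*71) = 1/(31 + 4970) = 1/5001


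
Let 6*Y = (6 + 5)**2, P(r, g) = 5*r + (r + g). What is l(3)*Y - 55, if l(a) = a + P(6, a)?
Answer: 792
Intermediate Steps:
P(r, g) = g + 6*r (P(r, g) = 5*r + (g + r) = g + 6*r)
l(a) = 36 + 2*a (l(a) = a + (a + 6*6) = a + (a + 36) = a + (36 + a) = 36 + 2*a)
Y = 121/6 (Y = (6 + 5)**2/6 = (1/6)*11**2 = (1/6)*121 = 121/6 ≈ 20.167)
l(3)*Y - 55 = (36 + 2*3)*(121/6) - 55 = (36 + 6)*(121/6) - 55 = 42*(121/6) - 55 = 847 - 55 = 792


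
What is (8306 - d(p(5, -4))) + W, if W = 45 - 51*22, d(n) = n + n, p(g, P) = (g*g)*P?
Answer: 7429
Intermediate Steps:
p(g, P) = P*g² (p(g, P) = g²*P = P*g²)
d(n) = 2*n
W = -1077 (W = 45 - 1122 = -1077)
(8306 - d(p(5, -4))) + W = (8306 - 2*(-4*5²)) - 1077 = (8306 - 2*(-4*25)) - 1077 = (8306 - 2*(-100)) - 1077 = (8306 - 1*(-200)) - 1077 = (8306 + 200) - 1077 = 8506 - 1077 = 7429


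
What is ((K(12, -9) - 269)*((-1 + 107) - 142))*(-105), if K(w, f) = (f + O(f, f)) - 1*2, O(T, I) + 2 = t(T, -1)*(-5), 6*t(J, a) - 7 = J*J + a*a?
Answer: -1346310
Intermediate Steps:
t(J, a) = 7/6 + J**2/6 + a**2/6 (t(J, a) = 7/6 + (J*J + a*a)/6 = 7/6 + (J**2 + a**2)/6 = 7/6 + (J**2/6 + a**2/6) = 7/6 + J**2/6 + a**2/6)
O(T, I) = -26/3 - 5*T**2/6 (O(T, I) = -2 + (7/6 + T**2/6 + (1/6)*(-1)**2)*(-5) = -2 + (7/6 + T**2/6 + (1/6)*1)*(-5) = -2 + (7/6 + T**2/6 + 1/6)*(-5) = -2 + (4/3 + T**2/6)*(-5) = -2 + (-20/3 - 5*T**2/6) = -26/3 - 5*T**2/6)
K(w, f) = -32/3 + f - 5*f**2/6 (K(w, f) = (f + (-26/3 - 5*f**2/6)) - 1*2 = (-26/3 + f - 5*f**2/6) - 2 = -32/3 + f - 5*f**2/6)
((K(12, -9) - 269)*((-1 + 107) - 142))*(-105) = (((-32/3 - 9 - 5/6*(-9)**2) - 269)*((-1 + 107) - 142))*(-105) = (((-32/3 - 9 - 5/6*81) - 269)*(106 - 142))*(-105) = (((-32/3 - 9 - 135/2) - 269)*(-36))*(-105) = ((-523/6 - 269)*(-36))*(-105) = -2137/6*(-36)*(-105) = 12822*(-105) = -1346310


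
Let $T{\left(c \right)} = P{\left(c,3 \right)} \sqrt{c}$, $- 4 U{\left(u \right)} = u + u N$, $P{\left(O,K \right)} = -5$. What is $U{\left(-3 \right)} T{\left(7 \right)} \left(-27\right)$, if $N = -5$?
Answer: $- 405 \sqrt{7} \approx -1071.5$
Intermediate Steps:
$U{\left(u \right)} = u$ ($U{\left(u \right)} = - \frac{u + u \left(-5\right)}{4} = - \frac{u - 5 u}{4} = - \frac{\left(-4\right) u}{4} = u$)
$T{\left(c \right)} = - 5 \sqrt{c}$
$U{\left(-3 \right)} T{\left(7 \right)} \left(-27\right) = - 3 \left(- 5 \sqrt{7}\right) \left(-27\right) = 15 \sqrt{7} \left(-27\right) = - 405 \sqrt{7}$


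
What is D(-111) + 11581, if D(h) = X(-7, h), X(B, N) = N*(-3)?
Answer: 11914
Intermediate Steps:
X(B, N) = -3*N
D(h) = -3*h
D(-111) + 11581 = -3*(-111) + 11581 = 333 + 11581 = 11914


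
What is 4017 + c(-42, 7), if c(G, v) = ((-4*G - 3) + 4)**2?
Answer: 32578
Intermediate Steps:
c(G, v) = (1 - 4*G)**2 (c(G, v) = ((-3 - 4*G) + 4)**2 = (1 - 4*G)**2)
4017 + c(-42, 7) = 4017 + (-1 + 4*(-42))**2 = 4017 + (-1 - 168)**2 = 4017 + (-169)**2 = 4017 + 28561 = 32578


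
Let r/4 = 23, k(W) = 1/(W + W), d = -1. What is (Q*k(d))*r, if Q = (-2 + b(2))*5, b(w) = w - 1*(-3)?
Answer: -690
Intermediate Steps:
k(W) = 1/(2*W)
r = 92 (r = 4*23 = 92)
b(w) = 3 + w (b(w) = w + 3 = 3 + w)
Q = 15 (Q = (-2 + (3 + 2))*5 = (-2 + 5)*5 = 3*5 = 15)
(Q*k(d))*r = (15*((½)/(-1)))*92 = (15*((½)*(-1)))*92 = (15*(-½))*92 = -15/2*92 = -690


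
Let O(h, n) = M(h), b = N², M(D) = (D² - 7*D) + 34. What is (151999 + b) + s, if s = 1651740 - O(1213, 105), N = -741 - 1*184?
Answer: 1196452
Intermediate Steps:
N = -925 (N = -741 - 184 = -925)
M(D) = 34 + D² - 7*D
b = 855625 (b = (-925)² = 855625)
O(h, n) = 34 + h² - 7*h
s = 188828 (s = 1651740 - (34 + 1213² - 7*1213) = 1651740 - (34 + 1471369 - 8491) = 1651740 - 1*1462912 = 1651740 - 1462912 = 188828)
(151999 + b) + s = (151999 + 855625) + 188828 = 1007624 + 188828 = 1196452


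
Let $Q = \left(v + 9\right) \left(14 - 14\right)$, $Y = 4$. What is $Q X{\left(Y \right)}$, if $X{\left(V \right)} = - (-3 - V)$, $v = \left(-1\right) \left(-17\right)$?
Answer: $0$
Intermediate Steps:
$v = 17$
$X{\left(V \right)} = 3 + V$
$Q = 0$ ($Q = \left(17 + 9\right) \left(14 - 14\right) = 26 \cdot 0 = 0$)
$Q X{\left(Y \right)} = 0 \left(3 + 4\right) = 0 \cdot 7 = 0$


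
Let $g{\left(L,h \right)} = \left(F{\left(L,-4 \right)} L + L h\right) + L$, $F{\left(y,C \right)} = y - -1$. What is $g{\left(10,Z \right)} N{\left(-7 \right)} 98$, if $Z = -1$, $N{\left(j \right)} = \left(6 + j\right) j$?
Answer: $75460$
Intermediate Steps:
$N{\left(j \right)} = j \left(6 + j\right)$
$F{\left(y,C \right)} = 1 + y$ ($F{\left(y,C \right)} = y + 1 = 1 + y$)
$g{\left(L,h \right)} = L + L h + L \left(1 + L\right)$ ($g{\left(L,h \right)} = \left(\left(1 + L\right) L + L h\right) + L = \left(L \left(1 + L\right) + L h\right) + L = \left(L h + L \left(1 + L\right)\right) + L = L + L h + L \left(1 + L\right)$)
$g{\left(10,Z \right)} N{\left(-7 \right)} 98 = 10 \left(2 + 10 - 1\right) \left(- 7 \left(6 - 7\right)\right) 98 = 10 \cdot 11 \left(\left(-7\right) \left(-1\right)\right) 98 = 110 \cdot 7 \cdot 98 = 770 \cdot 98 = 75460$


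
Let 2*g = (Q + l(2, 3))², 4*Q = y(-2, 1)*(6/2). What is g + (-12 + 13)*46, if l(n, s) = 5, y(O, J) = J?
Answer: 2001/32 ≈ 62.531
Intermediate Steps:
Q = ¾ (Q = (1*(6/2))/4 = (1*(6*(½)))/4 = (1*3)/4 = (¼)*3 = ¾ ≈ 0.75000)
g = 529/32 (g = (¾ + 5)²/2 = (23/4)²/2 = (½)*(529/16) = 529/32 ≈ 16.531)
g + (-12 + 13)*46 = 529/32 + (-12 + 13)*46 = 529/32 + 1*46 = 529/32 + 46 = 2001/32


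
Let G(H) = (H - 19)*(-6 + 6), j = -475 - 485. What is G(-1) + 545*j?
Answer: -523200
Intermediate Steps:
j = -960
G(H) = 0 (G(H) = (-19 + H)*0 = 0)
G(-1) + 545*j = 0 + 545*(-960) = 0 - 523200 = -523200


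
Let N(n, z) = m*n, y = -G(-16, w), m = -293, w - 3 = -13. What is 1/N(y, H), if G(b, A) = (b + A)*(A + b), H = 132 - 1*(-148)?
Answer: 1/198068 ≈ 5.0488e-6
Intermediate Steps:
w = -10 (w = 3 - 13 = -10)
H = 280 (H = 132 + 148 = 280)
G(b, A) = (A + b)**2 (G(b, A) = (A + b)*(A + b) = (A + b)**2)
y = -676 (y = -(-10 - 16)**2 = -1*(-26)**2 = -1*676 = -676)
N(n, z) = -293*n
1/N(y, H) = 1/(-293*(-676)) = 1/198068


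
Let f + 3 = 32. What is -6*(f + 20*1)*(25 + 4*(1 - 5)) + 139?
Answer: -2507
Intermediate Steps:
f = 29 (f = -3 + 32 = 29)
-6*(f + 20*1)*(25 + 4*(1 - 5)) + 139 = -6*(29 + 20*1)*(25 + 4*(1 - 5)) + 139 = -6*(29 + 20)*(25 + 4*(-4)) + 139 = -294*(25 - 16) + 139 = -294*9 + 139 = -6*441 + 139 = -2646 + 139 = -2507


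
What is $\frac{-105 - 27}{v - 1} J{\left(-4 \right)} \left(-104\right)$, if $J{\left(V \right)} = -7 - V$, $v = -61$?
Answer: $\frac{20592}{31} \approx 664.26$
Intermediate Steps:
$\frac{-105 - 27}{v - 1} J{\left(-4 \right)} \left(-104\right) = \frac{-105 - 27}{-61 - 1} \left(-7 - -4\right) \left(-104\right) = - \frac{132}{-62} \left(-7 + 4\right) \left(-104\right) = \left(-132\right) \left(- \frac{1}{62}\right) \left(-3\right) \left(-104\right) = \frac{66}{31} \left(-3\right) \left(-104\right) = \left(- \frac{198}{31}\right) \left(-104\right) = \frac{20592}{31}$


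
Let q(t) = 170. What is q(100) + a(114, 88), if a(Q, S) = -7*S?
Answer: -446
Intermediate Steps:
q(100) + a(114, 88) = 170 - 7*88 = 170 - 616 = -446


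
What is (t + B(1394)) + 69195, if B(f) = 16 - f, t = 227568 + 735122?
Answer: 1030507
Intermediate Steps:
t = 962690
(t + B(1394)) + 69195 = (962690 + (16 - 1*1394)) + 69195 = (962690 + (16 - 1394)) + 69195 = (962690 - 1378) + 69195 = 961312 + 69195 = 1030507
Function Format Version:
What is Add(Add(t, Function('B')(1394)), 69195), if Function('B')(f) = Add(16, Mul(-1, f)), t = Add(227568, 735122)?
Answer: 1030507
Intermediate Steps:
t = 962690
Add(Add(t, Function('B')(1394)), 69195) = Add(Add(962690, Add(16, Mul(-1, 1394))), 69195) = Add(Add(962690, Add(16, -1394)), 69195) = Add(Add(962690, -1378), 69195) = Add(961312, 69195) = 1030507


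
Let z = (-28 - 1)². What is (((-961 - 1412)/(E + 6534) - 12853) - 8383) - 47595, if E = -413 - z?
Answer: -121143351/1760 ≈ -68832.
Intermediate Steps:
z = 841 (z = (-29)² = 841)
E = -1254 (E = -413 - 1*841 = -413 - 841 = -1254)
(((-961 - 1412)/(E + 6534) - 12853) - 8383) - 47595 = (((-961 - 1412)/(-1254 + 6534) - 12853) - 8383) - 47595 = ((-2373/5280 - 12853) - 8383) - 47595 = ((-2373*1/5280 - 12853) - 8383) - 47595 = ((-791/1760 - 12853) - 8383) - 47595 = (-22622071/1760 - 8383) - 47595 = -37376151/1760 - 47595 = -121143351/1760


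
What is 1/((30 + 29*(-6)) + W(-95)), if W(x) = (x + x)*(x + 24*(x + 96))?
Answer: 1/13346 ≈ 7.4929e-5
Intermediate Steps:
W(x) = 2*x*(2304 + 25*x) (W(x) = (2*x)*(x + 24*(96 + x)) = (2*x)*(x + (2304 + 24*x)) = (2*x)*(2304 + 25*x) = 2*x*(2304 + 25*x))
1/((30 + 29*(-6)) + W(-95)) = 1/((30 + 29*(-6)) + 2*(-95)*(2304 + 25*(-95))) = 1/((30 - 174) + 2*(-95)*(2304 - 2375)) = 1/(-144 + 2*(-95)*(-71)) = 1/(-144 + 13490) = 1/13346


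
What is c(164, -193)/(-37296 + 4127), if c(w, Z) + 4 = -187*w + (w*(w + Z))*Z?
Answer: -887236/33169 ≈ -26.749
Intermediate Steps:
c(w, Z) = -4 - 187*w + Z*w*(Z + w) (c(w, Z) = -4 + (-187*w + (w*(w + Z))*Z) = -4 + (-187*w + (w*(Z + w))*Z) = -4 + (-187*w + Z*w*(Z + w)) = -4 - 187*w + Z*w*(Z + w))
c(164, -193)/(-37296 + 4127) = (-4 - 187*164 - 193*164**2 + 164*(-193)**2)/(-37296 + 4127) = (-4 - 30668 - 193*26896 + 164*37249)/(-33169) = (-4 - 30668 - 5190928 + 6108836)*(-1/33169) = 887236*(-1/33169) = -887236/33169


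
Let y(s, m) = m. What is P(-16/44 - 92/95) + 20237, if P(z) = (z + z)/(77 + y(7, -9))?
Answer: 359509609/17765 ≈ 20237.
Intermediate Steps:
P(z) = z/34 (P(z) = (z + z)/(77 - 9) = (2*z)/68 = (2*z)*(1/68) = z/34)
P(-16/44 - 92/95) + 20237 = (-16/44 - 92/95)/34 + 20237 = (-16*1/44 - 92*1/95)/34 + 20237 = (-4/11 - 92/95)/34 + 20237 = (1/34)*(-1392/1045) + 20237 = -696/17765 + 20237 = 359509609/17765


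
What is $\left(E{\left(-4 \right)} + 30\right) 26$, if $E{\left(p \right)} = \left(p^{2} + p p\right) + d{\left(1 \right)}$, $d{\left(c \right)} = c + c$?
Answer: $1664$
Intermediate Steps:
$d{\left(c \right)} = 2 c$
$E{\left(p \right)} = 2 + 2 p^{2}$ ($E{\left(p \right)} = \left(p^{2} + p p\right) + 2 \cdot 1 = \left(p^{2} + p^{2}\right) + 2 = 2 p^{2} + 2 = 2 + 2 p^{2}$)
$\left(E{\left(-4 \right)} + 30\right) 26 = \left(\left(2 + 2 \left(-4\right)^{2}\right) + 30\right) 26 = \left(\left(2 + 2 \cdot 16\right) + 30\right) 26 = \left(\left(2 + 32\right) + 30\right) 26 = \left(34 + 30\right) 26 = 64 \cdot 26 = 1664$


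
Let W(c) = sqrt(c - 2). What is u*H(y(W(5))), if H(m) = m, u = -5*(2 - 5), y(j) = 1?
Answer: 15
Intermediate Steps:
W(c) = sqrt(-2 + c)
u = 15 (u = -5*(-3) = 15)
u*H(y(W(5))) = 15*1 = 15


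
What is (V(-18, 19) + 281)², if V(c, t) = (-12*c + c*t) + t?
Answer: 30276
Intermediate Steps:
V(c, t) = t - 12*c + c*t
(V(-18, 19) + 281)² = ((19 - 12*(-18) - 18*19) + 281)² = ((19 + 216 - 342) + 281)² = (-107 + 281)² = 174² = 30276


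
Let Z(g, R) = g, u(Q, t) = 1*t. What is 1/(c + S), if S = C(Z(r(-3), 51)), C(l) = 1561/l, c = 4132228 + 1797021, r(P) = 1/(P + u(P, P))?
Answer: 1/5919883 ≈ 1.6892e-7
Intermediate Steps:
u(Q, t) = t
r(P) = 1/(2*P) (r(P) = 1/(P + P) = 1/(2*P))
c = 5929249
S = -9366 (S = 1561/(((½)/(-3))) = 1561/(((½)*(-⅓))) = 1561/(-⅙) = 1561*(-6) = -9366)
1/(c + S) = 1/(5929249 - 9366) = 1/5919883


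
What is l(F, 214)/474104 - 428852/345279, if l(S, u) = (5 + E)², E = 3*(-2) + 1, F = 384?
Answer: -428852/345279 ≈ -1.2420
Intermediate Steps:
E = -5 (E = -6 + 1 = -5)
l(S, u) = 0 (l(S, u) = (5 - 5)² = 0² = 0)
l(F, 214)/474104 - 428852/345279 = 0/474104 - 428852/345279 = 0*(1/474104) - 428852*1/345279 = 0 - 428852/345279 = -428852/345279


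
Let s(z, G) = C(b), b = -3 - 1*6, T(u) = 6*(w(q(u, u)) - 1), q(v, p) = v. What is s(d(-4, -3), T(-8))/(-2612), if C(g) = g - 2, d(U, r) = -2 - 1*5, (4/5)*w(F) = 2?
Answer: 11/2612 ≈ 0.0042113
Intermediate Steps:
w(F) = 5/2 (w(F) = (5/4)*2 = 5/2)
d(U, r) = -7 (d(U, r) = -2 - 5 = -7)
T(u) = 9 (T(u) = 6*(5/2 - 1) = 6*(3/2) = 9)
b = -9 (b = -3 - 6 = -9)
C(g) = -2 + g
s(z, G) = -11 (s(z, G) = -2 - 9 = -11)
s(d(-4, -3), T(-8))/(-2612) = -11/(-2612) = -11*(-1/2612) = 11/2612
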